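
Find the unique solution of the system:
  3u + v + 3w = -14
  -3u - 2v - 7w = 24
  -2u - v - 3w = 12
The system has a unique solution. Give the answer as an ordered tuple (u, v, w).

(-2, -2, -2)

Form the augmented matrix and row-reduce:
  [  3   1   3  |  -14 ]
  [ -3  -2  -7  |   24 ]
  [ -2  -1  -3  |   12 ]
ρ1 -> 1/3·ρ1
ρ2 -> ρ2 + 3·ρ1
ρ3 -> ρ3 + 2·ρ1
ρ2 -> -1·ρ2
ρ3 -> ρ3 + 1/3·ρ2
ρ3 -> 3·ρ3
ρ2 -> ρ2 − 4·ρ3
ρ1 -> ρ1 − ρ3
ρ1 -> ρ1 − 1/3·ρ2
Reading off the last column: u = -2, v = -2, w = -2.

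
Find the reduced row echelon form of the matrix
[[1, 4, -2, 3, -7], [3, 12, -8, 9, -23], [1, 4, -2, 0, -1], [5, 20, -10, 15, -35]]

[[1, 4, 0, 0, 1], [0, 0, 1, 0, 1], [0, 0, 0, 1, -2], [0, 0, 0, 0, 0]]

ρ2 := ρ2 − 3·ρ1
  [ 1   4   -2   3   -7 ]
  [ 0   0   -2   0   -2 ]
  [ 1   4   -2   0   -1 ]
  [ 5  20  -10  15  -35 ]
ρ3 := ρ3 − ρ1
  [ 1   4   -2   3   -7 ]
  [ 0   0   -2   0   -2 ]
  [ 0   0    0  -3    6 ]
  [ 5  20  -10  15  -35 ]
ρ4 := ρ4 − 5·ρ1
  [ 1  4  -2   3  -7 ]
  [ 0  0  -2   0  -2 ]
  [ 0  0   0  -3   6 ]
  [ 0  0   0   0   0 ]
ρ2 := -1/2·ρ2
  [ 1  4  -2   3  -7 ]
  [ 0  0   1   0   1 ]
  [ 0  0   0  -3   6 ]
  [ 0  0   0   0   0 ]
ρ3 := -1/3·ρ3
  [ 1  4  -2  3  -7 ]
  [ 0  0   1  0   1 ]
  [ 0  0   0  1  -2 ]
  [ 0  0   0  0   0 ]
ρ1 := ρ1 − 3·ρ3
  [ 1  4  -2  0  -1 ]
  [ 0  0   1  0   1 ]
  [ 0  0   0  1  -2 ]
  [ 0  0   0  0   0 ]
ρ1 := ρ1 + 2·ρ2
  [ 1  4  0  0   1 ]
  [ 0  0  1  0   1 ]
  [ 0  0  0  1  -2 ]
  [ 0  0  0  0   0 ]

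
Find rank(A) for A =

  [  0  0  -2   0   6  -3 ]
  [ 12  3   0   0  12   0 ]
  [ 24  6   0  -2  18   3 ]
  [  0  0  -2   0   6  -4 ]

r1 <=> r2
  [ 12  3   0   0  12   0 ]
  [  0  0  -2   0   6  -3 ]
  [ 24  6   0  -2  18   3 ]
  [  0  0  -2   0   6  -4 ]
r1 → 1/12·r1
  [  1  1/4   0   0   1   0 ]
  [  0    0  -2   0   6  -3 ]
  [ 24    6   0  -2  18   3 ]
  [  0    0  -2   0   6  -4 ]
r3 → r3 − 24·r1
  [ 1  1/4   0   0   1   0 ]
  [ 0    0  -2   0   6  -3 ]
  [ 0    0   0  -2  -6   3 ]
  [ 0    0  -2   0   6  -4 ]
r2 → -1/2·r2
  [ 1  1/4   0   0   1    0 ]
  [ 0    0   1   0  -3  3/2 ]
  [ 0    0   0  -2  -6    3 ]
  [ 0    0  -2   0   6   -4 ]
r4 → r4 + 2·r2
  [ 1  1/4  0   0   1    0 ]
  [ 0    0  1   0  -3  3/2 ]
  [ 0    0  0  -2  -6    3 ]
  [ 0    0  0   0   0   -1 ]
r3 → -1/2·r3
  [ 1  1/4  0  0   1     0 ]
  [ 0    0  1  0  -3   3/2 ]
  [ 0    0  0  1   3  -3/2 ]
  [ 0    0  0  0   0    -1 ]
r4 → -1·r4
  [ 1  1/4  0  0   1     0 ]
  [ 0    0  1  0  -3   3/2 ]
  [ 0    0  0  1   3  -3/2 ]
  [ 0    0  0  0   0     1 ]
r3 → r3 + 3/2·r4
  [ 1  1/4  0  0   1    0 ]
  [ 0    0  1  0  -3  3/2 ]
  [ 0    0  0  1   3    0 ]
  [ 0    0  0  0   0    1 ]
r2 → r2 − 3/2·r4
  [ 1  1/4  0  0   1  0 ]
  [ 0    0  1  0  -3  0 ]
  [ 0    0  0  1   3  0 ]
  [ 0    0  0  0   0  1 ]
The reduced form has 4 nonzero rows.

rank = 4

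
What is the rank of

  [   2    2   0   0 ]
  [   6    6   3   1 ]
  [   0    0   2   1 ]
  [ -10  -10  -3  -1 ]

R1 := 1/2·R1
  [   1    1   0   0 ]
  [   6    6   3   1 ]
  [   0    0   2   1 ]
  [ -10  -10  -3  -1 ]
R2 := R2 − 6·R1
  [   1    1   0   0 ]
  [   0    0   3   1 ]
  [   0    0   2   1 ]
  [ -10  -10  -3  -1 ]
R4 := R4 + 10·R1
  [ 1  1   0   0 ]
  [ 0  0   3   1 ]
  [ 0  0   2   1 ]
  [ 0  0  -3  -1 ]
R2 := 1/3·R2
  [ 1  1   0    0 ]
  [ 0  0   1  1/3 ]
  [ 0  0   2    1 ]
  [ 0  0  -3   -1 ]
R3 := R3 − 2·R2
  [ 1  1   0    0 ]
  [ 0  0   1  1/3 ]
  [ 0  0   0  1/3 ]
  [ 0  0  -3   -1 ]
R4 := R4 + 3·R2
  [ 1  1  0    0 ]
  [ 0  0  1  1/3 ]
  [ 0  0  0  1/3 ]
  [ 0  0  0    0 ]
R3 := 3·R3
  [ 1  1  0    0 ]
  [ 0  0  1  1/3 ]
  [ 0  0  0    1 ]
  [ 0  0  0    0 ]
R2 := R2 − 1/3·R3
  [ 1  1  0  0 ]
  [ 0  0  1  0 ]
  [ 0  0  0  1 ]
  [ 0  0  0  0 ]
The reduced form has 3 nonzero rows.

rank = 3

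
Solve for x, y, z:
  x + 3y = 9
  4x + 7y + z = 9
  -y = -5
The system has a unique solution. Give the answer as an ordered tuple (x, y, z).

(-6, 5, -2)

Form the augmented matrix and row-reduce:
  [ 1   3  0  |   9 ]
  [ 4   7  1  |   9 ]
  [ 0  -1  0  |  -5 ]
ρ2 := ρ2 − 4·ρ1
  [ 1   3  0  |    9 ]
  [ 0  -5  1  |  -27 ]
  [ 0  -1  0  |   -5 ]
ρ2 := -1/5·ρ2
  [ 1   3     0  |     9 ]
  [ 0   1  -1/5  |  27/5 ]
  [ 0  -1     0  |    -5 ]
ρ3 := ρ3 + ρ2
  [ 1  3     0  |     9 ]
  [ 0  1  -1/5  |  27/5 ]
  [ 0  0  -1/5  |   2/5 ]
ρ3 := -5·ρ3
  [ 1  3     0  |     9 ]
  [ 0  1  -1/5  |  27/5 ]
  [ 0  0     1  |    -2 ]
ρ2 := ρ2 + 1/5·ρ3
  [ 1  3  0  |   9 ]
  [ 0  1  0  |   5 ]
  [ 0  0  1  |  -2 ]
ρ1 := ρ1 − 3·ρ2
  [ 1  0  0  |  -6 ]
  [ 0  1  0  |   5 ]
  [ 0  0  1  |  -2 ]
Reading off the last column: x = -6, y = 5, z = -2.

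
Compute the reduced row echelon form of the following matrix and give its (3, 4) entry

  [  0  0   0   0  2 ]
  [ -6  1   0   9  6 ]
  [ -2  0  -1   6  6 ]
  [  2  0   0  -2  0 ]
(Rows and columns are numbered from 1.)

-4

r1 ↔ r2
  [ -6  1   0   9  6 ]
  [  0  0   0   0  2 ]
  [ -2  0  -1   6  6 ]
  [  2  0   0  -2  0 ]
r1 -> -1/6·r1
  [  1  -1/6   0  -3/2  -1 ]
  [  0     0   0     0   2 ]
  [ -2     0  -1     6   6 ]
  [  2     0   0    -2   0 ]
r3 -> r3 + 2·r1
  [ 1  -1/6   0  -3/2  -1 ]
  [ 0     0   0     0   2 ]
  [ 0  -1/3  -1     3   4 ]
  [ 2     0   0    -2   0 ]
r4 -> r4 − 2·r1
  [ 1  -1/6   0  -3/2  -1 ]
  [ 0     0   0     0   2 ]
  [ 0  -1/3  -1     3   4 ]
  [ 0   1/3   0     1   2 ]
r2 ↔ r3
  [ 1  -1/6   0  -3/2  -1 ]
  [ 0  -1/3  -1     3   4 ]
  [ 0     0   0     0   2 ]
  [ 0   1/3   0     1   2 ]
r2 -> -3·r2
  [ 1  -1/6  0  -3/2   -1 ]
  [ 0     1  3    -9  -12 ]
  [ 0     0  0     0    2 ]
  [ 0   1/3  0     1    2 ]
r4 -> r4 − 1/3·r2
  [ 1  -1/6   0  -3/2   -1 ]
  [ 0     1   3    -9  -12 ]
  [ 0     0   0     0    2 ]
  [ 0     0  -1     4    6 ]
r3 ↔ r4
  [ 1  -1/6   0  -3/2   -1 ]
  [ 0     1   3    -9  -12 ]
  [ 0     0  -1     4    6 ]
  [ 0     0   0     0    2 ]
r3 -> -1·r3
  [ 1  -1/6  0  -3/2   -1 ]
  [ 0     1  3    -9  -12 ]
  [ 0     0  1    -4   -6 ]
  [ 0     0  0     0    2 ]
r4 -> 1/2·r4
  [ 1  -1/6  0  -3/2   -1 ]
  [ 0     1  3    -9  -12 ]
  [ 0     0  1    -4   -6 ]
  [ 0     0  0     0    1 ]
r3 -> r3 + 6·r4
  [ 1  -1/6  0  -3/2   -1 ]
  [ 0     1  3    -9  -12 ]
  [ 0     0  1    -4    0 ]
  [ 0     0  0     0    1 ]
r2 -> r2 + 12·r4
  [ 1  -1/6  0  -3/2  -1 ]
  [ 0     1  3    -9   0 ]
  [ 0     0  1    -4   0 ]
  [ 0     0  0     0   1 ]
r1 -> r1 + r4
  [ 1  -1/6  0  -3/2  0 ]
  [ 0     1  3    -9  0 ]
  [ 0     0  1    -4  0 ]
  [ 0     0  0     0  1 ]
r2 -> r2 − 3·r3
  [ 1  -1/6  0  -3/2  0 ]
  [ 0     1  0     3  0 ]
  [ 0     0  1    -4  0 ]
  [ 0     0  0     0  1 ]
r1 -> r1 + 1/6·r2
  [ 1  0  0  -1  0 ]
  [ 0  1  0   3  0 ]
  [ 0  0  1  -4  0 ]
  [ 0  0  0   0  1 ]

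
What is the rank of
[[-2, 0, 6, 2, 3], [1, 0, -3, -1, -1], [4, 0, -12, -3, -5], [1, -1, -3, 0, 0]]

rank = 4

R1 := -1/2·R1
  [ 1   0   -3  -1  -3/2 ]
  [ 1   0   -3  -1    -1 ]
  [ 4   0  -12  -3    -5 ]
  [ 1  -1   -3   0     0 ]
R2 := R2 − R1
  [ 1   0   -3  -1  -3/2 ]
  [ 0   0    0   0   1/2 ]
  [ 4   0  -12  -3    -5 ]
  [ 1  -1   -3   0     0 ]
R3 := R3 − 4·R1
  [ 1   0  -3  -1  -3/2 ]
  [ 0   0   0   0   1/2 ]
  [ 0   0   0   1     1 ]
  [ 1  -1  -3   0     0 ]
R4 := R4 − R1
  [ 1   0  -3  -1  -3/2 ]
  [ 0   0   0   0   1/2 ]
  [ 0   0   0   1     1 ]
  [ 0  -1   0   1   3/2 ]
R2 ↔ R4
  [ 1   0  -3  -1  -3/2 ]
  [ 0  -1   0   1   3/2 ]
  [ 0   0   0   1     1 ]
  [ 0   0   0   0   1/2 ]
R2 := -1·R2
  [ 1  0  -3  -1  -3/2 ]
  [ 0  1   0  -1  -3/2 ]
  [ 0  0   0   1     1 ]
  [ 0  0   0   0   1/2 ]
R4 := 2·R4
  [ 1  0  -3  -1  -3/2 ]
  [ 0  1   0  -1  -3/2 ]
  [ 0  0   0   1     1 ]
  [ 0  0   0   0     1 ]
R3 := R3 − R4
  [ 1  0  -3  -1  -3/2 ]
  [ 0  1   0  -1  -3/2 ]
  [ 0  0   0   1     0 ]
  [ 0  0   0   0     1 ]
R2 := R2 + 3/2·R4
  [ 1  0  -3  -1  -3/2 ]
  [ 0  1   0  -1     0 ]
  [ 0  0   0   1     0 ]
  [ 0  0   0   0     1 ]
R1 := R1 + 3/2·R4
  [ 1  0  -3  -1  0 ]
  [ 0  1   0  -1  0 ]
  [ 0  0   0   1  0 ]
  [ 0  0   0   0  1 ]
R2 := R2 + R3
  [ 1  0  -3  -1  0 ]
  [ 0  1   0   0  0 ]
  [ 0  0   0   1  0 ]
  [ 0  0   0   0  1 ]
R1 := R1 + R3
  [ 1  0  -3  0  0 ]
  [ 0  1   0  0  0 ]
  [ 0  0   0  1  0 ]
  [ 0  0   0  0  1 ]
The reduced form has 4 nonzero rows.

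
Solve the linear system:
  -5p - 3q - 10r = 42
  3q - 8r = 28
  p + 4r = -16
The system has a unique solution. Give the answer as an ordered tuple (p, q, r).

(4, -4, -5)

Form the augmented matrix and row-reduce:
  [ -5  -3  -10  |   42 ]
  [  0   3   -8  |   28 ]
  [  1   0    4  |  -16 ]
r1 → -1/5·r1
  [ 1  3/5   2  |  -42/5 ]
  [ 0    3  -8  |     28 ]
  [ 1    0   4  |    -16 ]
r3 → r3 − r1
  [ 1   3/5   2  |  -42/5 ]
  [ 0     3  -8  |     28 ]
  [ 0  -3/5   2  |  -38/5 ]
r2 → 1/3·r2
  [ 1   3/5     2  |  -42/5 ]
  [ 0     1  -8/3  |   28/3 ]
  [ 0  -3/5     2  |  -38/5 ]
r3 → r3 + 3/5·r2
  [ 1  3/5     2  |  -42/5 ]
  [ 0    1  -8/3  |   28/3 ]
  [ 0    0   2/5  |     -2 ]
r3 → 5/2·r3
  [ 1  3/5     2  |  -42/5 ]
  [ 0    1  -8/3  |   28/3 ]
  [ 0    0     1  |     -5 ]
r2 → r2 + 8/3·r3
  [ 1  3/5  2  |  -42/5 ]
  [ 0    1  0  |     -4 ]
  [ 0    0  1  |     -5 ]
r1 → r1 − 2·r3
  [ 1  3/5  0  |  8/5 ]
  [ 0    1  0  |   -4 ]
  [ 0    0  1  |   -5 ]
r1 → r1 − 3/5·r2
  [ 1  0  0  |   4 ]
  [ 0  1  0  |  -4 ]
  [ 0  0  1  |  -5 ]
Reading off the last column: p = 4, q = -4, r = -5.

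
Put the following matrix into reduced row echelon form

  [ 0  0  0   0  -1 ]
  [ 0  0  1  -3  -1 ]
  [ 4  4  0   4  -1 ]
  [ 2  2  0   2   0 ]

r1 <-> r3
  [ 4  4  0   4  -1 ]
  [ 0  0  1  -3  -1 ]
  [ 0  0  0   0  -1 ]
  [ 2  2  0   2   0 ]
r1 -> 1/4·r1
  [ 1  1  0   1  -1/4 ]
  [ 0  0  1  -3    -1 ]
  [ 0  0  0   0    -1 ]
  [ 2  2  0   2     0 ]
r4 -> r4 − 2·r1
  [ 1  1  0   1  -1/4 ]
  [ 0  0  1  -3    -1 ]
  [ 0  0  0   0    -1 ]
  [ 0  0  0   0   1/2 ]
r3 -> -1·r3
  [ 1  1  0   1  -1/4 ]
  [ 0  0  1  -3    -1 ]
  [ 0  0  0   0     1 ]
  [ 0  0  0   0   1/2 ]
r4 -> r4 − 1/2·r3
  [ 1  1  0   1  -1/4 ]
  [ 0  0  1  -3    -1 ]
  [ 0  0  0   0     1 ]
  [ 0  0  0   0     0 ]
r2 -> r2 + r3
  [ 1  1  0   1  -1/4 ]
  [ 0  0  1  -3     0 ]
  [ 0  0  0   0     1 ]
  [ 0  0  0   0     0 ]
r1 -> r1 + 1/4·r3
  [ 1  1  0   1  0 ]
  [ 0  0  1  -3  0 ]
  [ 0  0  0   0  1 ]
  [ 0  0  0   0  0 ]

[[1, 1, 0, 1, 0], [0, 0, 1, -3, 0], [0, 0, 0, 0, 1], [0, 0, 0, 0, 0]]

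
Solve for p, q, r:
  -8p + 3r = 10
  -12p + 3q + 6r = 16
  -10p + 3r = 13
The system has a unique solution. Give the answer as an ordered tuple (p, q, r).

(-3/2, 2/3, -2/3)

Form the augmented matrix and row-reduce:
  [  -8  0  3  |  10 ]
  [ -12  3  6  |  16 ]
  [ -10  0  3  |  13 ]
R1 -> -1/8·R1
  [   1  0  -3/8  |  -5/4 ]
  [ -12  3     6  |    16 ]
  [ -10  0     3  |    13 ]
R2 -> R2 + 12·R1
  [   1  0  -3/8  |  -5/4 ]
  [   0  3   3/2  |     1 ]
  [ -10  0     3  |    13 ]
R3 -> R3 + 10·R1
  [ 1  0  -3/8  |  -5/4 ]
  [ 0  3   3/2  |     1 ]
  [ 0  0  -3/4  |   1/2 ]
R2 -> 1/3·R2
  [ 1  0  -3/8  |  -5/4 ]
  [ 0  1   1/2  |   1/3 ]
  [ 0  0  -3/4  |   1/2 ]
R3 -> -4/3·R3
  [ 1  0  -3/8  |  -5/4 ]
  [ 0  1   1/2  |   1/3 ]
  [ 0  0     1  |  -2/3 ]
R2 -> R2 − 1/2·R3
  [ 1  0  -3/8  |  -5/4 ]
  [ 0  1     0  |   2/3 ]
  [ 0  0     1  |  -2/3 ]
R1 -> R1 + 3/8·R3
  [ 1  0  0  |  -3/2 ]
  [ 0  1  0  |   2/3 ]
  [ 0  0  1  |  -2/3 ]
Reading off the last column: p = -3/2, q = 2/3, r = -2/3.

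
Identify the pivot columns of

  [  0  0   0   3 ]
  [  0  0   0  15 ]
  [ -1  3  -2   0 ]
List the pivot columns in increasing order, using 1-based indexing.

1, 4

R1 ↔ R3
R1 ← -1·R1
R2 ← 1/15·R2
R3 ← R3 − 3·R2
Pivot columns are the columns containing a leading 1.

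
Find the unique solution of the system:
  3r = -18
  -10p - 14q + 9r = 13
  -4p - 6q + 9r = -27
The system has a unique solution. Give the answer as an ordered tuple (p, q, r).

(-6, -1/2, -6)

Form the augmented matrix and row-reduce:
  [   0    0  3  |  -18 ]
  [ -10  -14  9  |   13 ]
  [  -4   -6  9  |  -27 ]
R1 ↔ R2
  [ -10  -14  9  |   13 ]
  [   0    0  3  |  -18 ]
  [  -4   -6  9  |  -27 ]
R1 → -1/10·R1
  [  1  7/5  -9/10  |  -13/10 ]
  [  0    0      3  |     -18 ]
  [ -4   -6      9  |     -27 ]
R3 → R3 + 4·R1
  [ 1   7/5  -9/10  |  -13/10 ]
  [ 0     0      3  |     -18 ]
  [ 0  -2/5   27/5  |  -161/5 ]
R2 ↔ R3
  [ 1   7/5  -9/10  |  -13/10 ]
  [ 0  -2/5   27/5  |  -161/5 ]
  [ 0     0      3  |     -18 ]
R2 → -5/2·R2
  [ 1  7/5  -9/10  |  -13/10 ]
  [ 0    1  -27/2  |   161/2 ]
  [ 0    0      3  |     -18 ]
R3 → 1/3·R3
  [ 1  7/5  -9/10  |  -13/10 ]
  [ 0    1  -27/2  |   161/2 ]
  [ 0    0      1  |      -6 ]
R2 → R2 + 27/2·R3
  [ 1  7/5  -9/10  |  -13/10 ]
  [ 0    1      0  |    -1/2 ]
  [ 0    0      1  |      -6 ]
R1 → R1 + 9/10·R3
  [ 1  7/5  0  |  -67/10 ]
  [ 0    1  0  |    -1/2 ]
  [ 0    0  1  |      -6 ]
R1 → R1 − 7/5·R2
  [ 1  0  0  |    -6 ]
  [ 0  1  0  |  -1/2 ]
  [ 0  0  1  |    -6 ]
Reading off the last column: p = -6, q = -1/2, r = -6.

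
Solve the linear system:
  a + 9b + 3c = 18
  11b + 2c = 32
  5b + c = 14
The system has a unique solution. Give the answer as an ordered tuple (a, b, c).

(0, 4, -6)

Form the augmented matrix and row-reduce:
  [ 1   9  3  |  18 ]
  [ 0  11  2  |  32 ]
  [ 0   5  1  |  14 ]
ρ2 := 1/11·ρ2
  [ 1  9     3  |     18 ]
  [ 0  1  2/11  |  32/11 ]
  [ 0  5     1  |     14 ]
ρ3 := ρ3 − 5·ρ2
  [ 1  9     3  |     18 ]
  [ 0  1  2/11  |  32/11 ]
  [ 0  0  1/11  |  -6/11 ]
ρ3 := 11·ρ3
  [ 1  9     3  |     18 ]
  [ 0  1  2/11  |  32/11 ]
  [ 0  0     1  |     -6 ]
ρ2 := ρ2 − 2/11·ρ3
  [ 1  9  3  |  18 ]
  [ 0  1  0  |   4 ]
  [ 0  0  1  |  -6 ]
ρ1 := ρ1 − 3·ρ3
  [ 1  9  0  |  36 ]
  [ 0  1  0  |   4 ]
  [ 0  0  1  |  -6 ]
ρ1 := ρ1 − 9·ρ2
  [ 1  0  0  |   0 ]
  [ 0  1  0  |   4 ]
  [ 0  0  1  |  -6 ]
Reading off the last column: a = 0, b = 4, c = -6.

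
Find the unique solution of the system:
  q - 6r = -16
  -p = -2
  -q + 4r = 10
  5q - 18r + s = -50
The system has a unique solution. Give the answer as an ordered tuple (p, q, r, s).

(2, 2, 3, -6)

Form the augmented matrix and row-reduce:
  [  0   1   -6  0  |  -16 ]
  [ -1   0    0  0  |   -2 ]
  [  0  -1    4  0  |   10 ]
  [  0   5  -18  1  |  -50 ]
Swap r1 and r2.
  [ -1   0    0  0  |   -2 ]
  [  0   1   -6  0  |  -16 ]
  [  0  -1    4  0  |   10 ]
  [  0   5  -18  1  |  -50 ]
Multiply r1 by -1.
  [ 1   0    0  0  |    2 ]
  [ 0   1   -6  0  |  -16 ]
  [ 0  -1    4  0  |   10 ]
  [ 0   5  -18  1  |  -50 ]
Add r2 to r3.
  [ 1  0    0  0  |    2 ]
  [ 0  1   -6  0  |  -16 ]
  [ 0  0   -2  0  |   -6 ]
  [ 0  5  -18  1  |  -50 ]
Subtract 5 times r2 from r4.
  [ 1  0   0  0  |    2 ]
  [ 0  1  -6  0  |  -16 ]
  [ 0  0  -2  0  |   -6 ]
  [ 0  0  12  1  |   30 ]
Multiply r3 by -1/2.
  [ 1  0   0  0  |    2 ]
  [ 0  1  -6  0  |  -16 ]
  [ 0  0   1  0  |    3 ]
  [ 0  0  12  1  |   30 ]
Subtract 12 times r3 from r4.
  [ 1  0   0  0  |    2 ]
  [ 0  1  -6  0  |  -16 ]
  [ 0  0   1  0  |    3 ]
  [ 0  0   0  1  |   -6 ]
Add 6 times r3 to r2.
  [ 1  0  0  0  |   2 ]
  [ 0  1  0  0  |   2 ]
  [ 0  0  1  0  |   3 ]
  [ 0  0  0  1  |  -6 ]
Reading off the last column: p = 2, q = 2, r = 3, s = -6.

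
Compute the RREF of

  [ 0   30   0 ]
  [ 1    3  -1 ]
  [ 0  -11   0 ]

R1 <-> R2
  [ 1    3  -1 ]
  [ 0   30   0 ]
  [ 0  -11   0 ]
R2 → 1/30·R2
  [ 1    3  -1 ]
  [ 0    1   0 ]
  [ 0  -11   0 ]
R3 → R3 + 11·R2
  [ 1  3  -1 ]
  [ 0  1   0 ]
  [ 0  0   0 ]
R1 → R1 − 3·R2
  [ 1  0  -1 ]
  [ 0  1   0 ]
  [ 0  0   0 ]

[[1, 0, -1], [0, 1, 0], [0, 0, 0]]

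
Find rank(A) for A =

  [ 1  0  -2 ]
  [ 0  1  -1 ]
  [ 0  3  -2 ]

rank = 3

r3 -> r3 − 3·r2
r2 -> r2 + r3
r1 -> r1 + 2·r3
The reduced form has 3 nonzero rows.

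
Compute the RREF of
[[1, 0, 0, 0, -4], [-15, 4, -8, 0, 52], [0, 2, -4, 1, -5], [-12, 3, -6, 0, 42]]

R2 ← R2 + 15·R1
  [   1  0   0  0  -4 ]
  [   0  4  -8  0  -8 ]
  [   0  2  -4  1  -5 ]
  [ -12  3  -6  0  42 ]
R4 ← R4 + 12·R1
  [ 1  0   0  0  -4 ]
  [ 0  4  -8  0  -8 ]
  [ 0  2  -4  1  -5 ]
  [ 0  3  -6  0  -6 ]
R2 ← 1/4·R2
  [ 1  0   0  0  -4 ]
  [ 0  1  -2  0  -2 ]
  [ 0  2  -4  1  -5 ]
  [ 0  3  -6  0  -6 ]
R3 ← R3 − 2·R2
  [ 1  0   0  0  -4 ]
  [ 0  1  -2  0  -2 ]
  [ 0  0   0  1  -1 ]
  [ 0  3  -6  0  -6 ]
R4 ← R4 − 3·R2
  [ 1  0   0  0  -4 ]
  [ 0  1  -2  0  -2 ]
  [ 0  0   0  1  -1 ]
  [ 0  0   0  0   0 ]

[[1, 0, 0, 0, -4], [0, 1, -2, 0, -2], [0, 0, 0, 1, -1], [0, 0, 0, 0, 0]]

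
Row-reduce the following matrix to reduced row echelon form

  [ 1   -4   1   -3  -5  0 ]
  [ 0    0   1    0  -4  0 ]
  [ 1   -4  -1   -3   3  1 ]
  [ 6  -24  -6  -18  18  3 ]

r3 → r3 − r1
  [ 1   -4   1   -3  -5  0 ]
  [ 0    0   1    0  -4  0 ]
  [ 0    0  -2    0   8  1 ]
  [ 6  -24  -6  -18  18  3 ]
r4 → r4 − 6·r1
  [ 1  -4    1  -3  -5  0 ]
  [ 0   0    1   0  -4  0 ]
  [ 0   0   -2   0   8  1 ]
  [ 0   0  -12   0  48  3 ]
r3 → r3 + 2·r2
  [ 1  -4    1  -3  -5  0 ]
  [ 0   0    1   0  -4  0 ]
  [ 0   0    0   0   0  1 ]
  [ 0   0  -12   0  48  3 ]
r4 → r4 + 12·r2
  [ 1  -4  1  -3  -5  0 ]
  [ 0   0  1   0  -4  0 ]
  [ 0   0  0   0   0  1 ]
  [ 0   0  0   0   0  3 ]
r4 → r4 − 3·r3
  [ 1  -4  1  -3  -5  0 ]
  [ 0   0  1   0  -4  0 ]
  [ 0   0  0   0   0  1 ]
  [ 0   0  0   0   0  0 ]
r1 → r1 − r2
  [ 1  -4  0  -3  -1  0 ]
  [ 0   0  1   0  -4  0 ]
  [ 0   0  0   0   0  1 ]
  [ 0   0  0   0   0  0 ]

[[1, -4, 0, -3, -1, 0], [0, 0, 1, 0, -4, 0], [0, 0, 0, 0, 0, 1], [0, 0, 0, 0, 0, 0]]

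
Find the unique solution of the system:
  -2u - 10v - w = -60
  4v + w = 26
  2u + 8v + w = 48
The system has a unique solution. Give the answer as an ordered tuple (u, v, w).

(-1, 6, 2)

Form the augmented matrix and row-reduce:
  [ -2  -10  -1  |  -60 ]
  [  0    4   1  |   26 ]
  [  2    8   1  |   48 ]
R1 → -1/2·R1
R3 → R3 − 2·R1
R2 → 1/4·R2
R3 → R3 + 2·R2
R3 → 2·R3
R2 → R2 − 1/4·R3
R1 → R1 − 1/2·R3
R1 → R1 − 5·R2
Reading off the last column: u = -1, v = 6, w = 2.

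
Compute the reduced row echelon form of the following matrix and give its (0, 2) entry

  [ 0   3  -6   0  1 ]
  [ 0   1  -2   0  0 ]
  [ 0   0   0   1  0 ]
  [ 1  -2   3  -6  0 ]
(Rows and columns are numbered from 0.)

-1

R1 <-> R4
  [ 1  -2   3  -6  0 ]
  [ 0   1  -2   0  0 ]
  [ 0   0   0   1  0 ]
  [ 0   3  -6   0  1 ]
R4 := R4 − 3·R2
  [ 1  -2   3  -6  0 ]
  [ 0   1  -2   0  0 ]
  [ 0   0   0   1  0 ]
  [ 0   0   0   0  1 ]
R1 := R1 + 6·R3
  [ 1  -2   3  0  0 ]
  [ 0   1  -2  0  0 ]
  [ 0   0   0  1  0 ]
  [ 0   0   0  0  1 ]
R1 := R1 + 2·R2
  [ 1  0  -1  0  0 ]
  [ 0  1  -2  0  0 ]
  [ 0  0   0  1  0 ]
  [ 0  0   0  0  1 ]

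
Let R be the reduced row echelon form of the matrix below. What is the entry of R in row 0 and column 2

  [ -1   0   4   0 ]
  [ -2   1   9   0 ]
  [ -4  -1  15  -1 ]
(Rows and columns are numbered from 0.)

-4

R1 → -1·R1
  [  1   0  -4   0 ]
  [ -2   1   9   0 ]
  [ -4  -1  15  -1 ]
R2 → R2 + 2·R1
  [  1   0  -4   0 ]
  [  0   1   1   0 ]
  [ -4  -1  15  -1 ]
R3 → R3 + 4·R1
  [ 1   0  -4   0 ]
  [ 0   1   1   0 ]
  [ 0  -1  -1  -1 ]
R3 → R3 + R2
  [ 1  0  -4   0 ]
  [ 0  1   1   0 ]
  [ 0  0   0  -1 ]
R3 → -1·R3
  [ 1  0  -4  0 ]
  [ 0  1   1  0 ]
  [ 0  0   0  1 ]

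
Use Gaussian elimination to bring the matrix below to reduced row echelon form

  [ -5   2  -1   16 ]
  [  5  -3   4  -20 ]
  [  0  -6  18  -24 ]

r1 → -1/5·r1
r2 → r2 − 5·r1
r2 → -1·r2
r3 → r3 + 6·r2
r1 → r1 + 2/5·r2

[[1, 0, -1, -8/5], [0, 1, -3, 4], [0, 0, 0, 0]]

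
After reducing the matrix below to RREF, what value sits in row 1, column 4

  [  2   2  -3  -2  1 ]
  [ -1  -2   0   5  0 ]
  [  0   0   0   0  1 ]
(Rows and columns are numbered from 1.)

3

r1 → 1/2·r1
  [  1   1  -3/2  -1  1/2 ]
  [ -1  -2     0   5    0 ]
  [  0   0     0   0    1 ]
r2 → r2 + r1
  [ 1   1  -3/2  -1  1/2 ]
  [ 0  -1  -3/2   4  1/2 ]
  [ 0   0     0   0    1 ]
r2 → -1·r2
  [ 1  1  -3/2  -1   1/2 ]
  [ 0  1   3/2  -4  -1/2 ]
  [ 0  0     0   0     1 ]
r2 → r2 + 1/2·r3
  [ 1  1  -3/2  -1  1/2 ]
  [ 0  1   3/2  -4    0 ]
  [ 0  0     0   0    1 ]
r1 → r1 − 1/2·r3
  [ 1  1  -3/2  -1  0 ]
  [ 0  1   3/2  -4  0 ]
  [ 0  0     0   0  1 ]
r1 → r1 − r2
  [ 1  0   -3   3  0 ]
  [ 0  1  3/2  -4  0 ]
  [ 0  0    0   0  1 ]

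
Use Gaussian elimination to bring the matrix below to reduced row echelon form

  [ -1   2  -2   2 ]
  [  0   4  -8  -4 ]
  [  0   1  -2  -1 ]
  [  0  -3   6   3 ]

[[1, 0, -2, -4], [0, 1, -2, -1], [0, 0, 0, 0], [0, 0, 0, 0]]

r1 := -1·r1
  [ 1  -2   2  -2 ]
  [ 0   4  -8  -4 ]
  [ 0   1  -2  -1 ]
  [ 0  -3   6   3 ]
r2 := 1/4·r2
  [ 1  -2   2  -2 ]
  [ 0   1  -2  -1 ]
  [ 0   1  -2  -1 ]
  [ 0  -3   6   3 ]
r3 := r3 − r2
  [ 1  -2   2  -2 ]
  [ 0   1  -2  -1 ]
  [ 0   0   0   0 ]
  [ 0  -3   6   3 ]
r4 := r4 + 3·r2
  [ 1  -2   2  -2 ]
  [ 0   1  -2  -1 ]
  [ 0   0   0   0 ]
  [ 0   0   0   0 ]
r1 := r1 + 2·r2
  [ 1  0  -2  -4 ]
  [ 0  1  -2  -1 ]
  [ 0  0   0   0 ]
  [ 0  0   0   0 ]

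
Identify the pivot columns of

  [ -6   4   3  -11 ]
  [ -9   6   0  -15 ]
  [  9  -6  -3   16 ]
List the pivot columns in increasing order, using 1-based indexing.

1, 3

ρ1 ← -1/6·ρ1
  [  1  -2/3  -1/2  11/6 ]
  [ -9     6     0   -15 ]
  [  9    -6    -3    16 ]
ρ2 ← ρ2 + 9·ρ1
  [ 1  -2/3  -1/2  11/6 ]
  [ 0     0  -9/2   3/2 ]
  [ 9    -6    -3    16 ]
ρ3 ← ρ3 − 9·ρ1
  [ 1  -2/3  -1/2  11/6 ]
  [ 0     0  -9/2   3/2 ]
  [ 0     0   3/2  -1/2 ]
ρ2 ← -2/9·ρ2
  [ 1  -2/3  -1/2  11/6 ]
  [ 0     0     1  -1/3 ]
  [ 0     0   3/2  -1/2 ]
ρ3 ← ρ3 − 3/2·ρ2
  [ 1  -2/3  -1/2  11/6 ]
  [ 0     0     1  -1/3 ]
  [ 0     0     0     0 ]
ρ1 ← ρ1 + 1/2·ρ2
  [ 1  -2/3  0   5/3 ]
  [ 0     0  1  -1/3 ]
  [ 0     0  0     0 ]
Pivot columns are the columns containing a leading 1.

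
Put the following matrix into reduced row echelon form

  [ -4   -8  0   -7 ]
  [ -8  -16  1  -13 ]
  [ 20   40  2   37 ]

R1 := -1/4·R1
R2 := R2 + 8·R1
R3 := R3 − 20·R1
R3 := R3 − 2·R2

[[1, 2, 0, 7/4], [0, 0, 1, 1], [0, 0, 0, 0]]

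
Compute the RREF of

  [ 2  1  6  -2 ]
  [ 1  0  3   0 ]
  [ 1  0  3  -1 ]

R1 -> 1/2·R1
  [ 1  1/2  3  -1 ]
  [ 1    0  3   0 ]
  [ 1    0  3  -1 ]
R2 -> R2 − R1
  [ 1   1/2  3  -1 ]
  [ 0  -1/2  0   1 ]
  [ 1     0  3  -1 ]
R3 -> R3 − R1
  [ 1   1/2  3  -1 ]
  [ 0  -1/2  0   1 ]
  [ 0  -1/2  0   0 ]
R2 -> -2·R2
  [ 1   1/2  3  -1 ]
  [ 0     1  0  -2 ]
  [ 0  -1/2  0   0 ]
R3 -> R3 + 1/2·R2
  [ 1  1/2  3  -1 ]
  [ 0    1  0  -2 ]
  [ 0    0  0  -1 ]
R3 -> -1·R3
  [ 1  1/2  3  -1 ]
  [ 0    1  0  -2 ]
  [ 0    0  0   1 ]
R2 -> R2 + 2·R3
  [ 1  1/2  3  -1 ]
  [ 0    1  0   0 ]
  [ 0    0  0   1 ]
R1 -> R1 + R3
  [ 1  1/2  3  0 ]
  [ 0    1  0  0 ]
  [ 0    0  0  1 ]
R1 -> R1 − 1/2·R2
  [ 1  0  3  0 ]
  [ 0  1  0  0 ]
  [ 0  0  0  1 ]

[[1, 0, 3, 0], [0, 1, 0, 0], [0, 0, 0, 1]]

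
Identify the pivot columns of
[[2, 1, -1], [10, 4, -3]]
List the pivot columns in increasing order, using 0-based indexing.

R1 -> 1/2·R1
  [  1  1/2  -1/2 ]
  [ 10    4    -3 ]
R2 -> R2 − 10·R1
  [ 1  1/2  -1/2 ]
  [ 0   -1     2 ]
R2 -> -1·R2
  [ 1  1/2  -1/2 ]
  [ 0    1    -2 ]
R1 -> R1 − 1/2·R2
  [ 1  0  1/2 ]
  [ 0  1   -2 ]
Pivot columns are the columns containing a leading 1.

0, 1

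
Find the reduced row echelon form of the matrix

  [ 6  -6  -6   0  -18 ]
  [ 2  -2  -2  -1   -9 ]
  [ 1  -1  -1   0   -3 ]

[[1, -1, -1, 0, -3], [0, 0, 0, 1, 3], [0, 0, 0, 0, 0]]

R1 := 1/6·R1
  [ 1  -1  -1   0  -3 ]
  [ 2  -2  -2  -1  -9 ]
  [ 1  -1  -1   0  -3 ]
R2 := R2 − 2·R1
  [ 1  -1  -1   0  -3 ]
  [ 0   0   0  -1  -3 ]
  [ 1  -1  -1   0  -3 ]
R3 := R3 − R1
  [ 1  -1  -1   0  -3 ]
  [ 0   0   0  -1  -3 ]
  [ 0   0   0   0   0 ]
R2 := -1·R2
  [ 1  -1  -1  0  -3 ]
  [ 0   0   0  1   3 ]
  [ 0   0   0  0   0 ]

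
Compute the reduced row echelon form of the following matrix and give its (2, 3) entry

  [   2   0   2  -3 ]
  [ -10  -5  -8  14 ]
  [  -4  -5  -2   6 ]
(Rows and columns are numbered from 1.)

R1 → 1/2·R1
  [   1   0   1  -3/2 ]
  [ -10  -5  -8    14 ]
  [  -4  -5  -2     6 ]
R2 → R2 + 10·R1
  [  1   0   1  -3/2 ]
  [  0  -5   2    -1 ]
  [ -4  -5  -2     6 ]
R3 → R3 + 4·R1
  [ 1   0  1  -3/2 ]
  [ 0  -5  2    -1 ]
  [ 0  -5  2     0 ]
R2 → -1/5·R2
  [ 1   0     1  -3/2 ]
  [ 0   1  -2/5   1/5 ]
  [ 0  -5     2     0 ]
R3 → R3 + 5·R2
  [ 1  0     1  -3/2 ]
  [ 0  1  -2/5   1/5 ]
  [ 0  0     0     1 ]
R2 → R2 − 1/5·R3
  [ 1  0     1  -3/2 ]
  [ 0  1  -2/5     0 ]
  [ 0  0     0     1 ]
R1 → R1 + 3/2·R3
  [ 1  0     1  0 ]
  [ 0  1  -2/5  0 ]
  [ 0  0     0  1 ]

-2/5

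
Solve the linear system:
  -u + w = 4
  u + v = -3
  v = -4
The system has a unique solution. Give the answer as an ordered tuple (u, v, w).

(1, -4, 5)

Form the augmented matrix and row-reduce:
  [ -1  0  1  |   4 ]
  [  1  1  0  |  -3 ]
  [  0  1  0  |  -4 ]
Multiply R1 by -1.
  [ 1  0  -1  |  -4 ]
  [ 1  1   0  |  -3 ]
  [ 0  1   0  |  -4 ]
Subtract R1 from R2.
  [ 1  0  -1  |  -4 ]
  [ 0  1   1  |   1 ]
  [ 0  1   0  |  -4 ]
Subtract R2 from R3.
  [ 1  0  -1  |  -4 ]
  [ 0  1   1  |   1 ]
  [ 0  0  -1  |  -5 ]
Multiply R3 by -1.
  [ 1  0  -1  |  -4 ]
  [ 0  1   1  |   1 ]
  [ 0  0   1  |   5 ]
Subtract R3 from R2.
  [ 1  0  -1  |  -4 ]
  [ 0  1   0  |  -4 ]
  [ 0  0   1  |   5 ]
Add R3 to R1.
  [ 1  0  0  |   1 ]
  [ 0  1  0  |  -4 ]
  [ 0  0  1  |   5 ]
Reading off the last column: u = 1, v = -4, w = 5.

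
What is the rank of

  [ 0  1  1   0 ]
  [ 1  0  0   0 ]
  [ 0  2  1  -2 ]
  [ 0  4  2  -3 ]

rank = 4

R1 ↔ R2
R3 ← R3 − 2·R2
R4 ← R4 − 4·R2
R3 ← -1·R3
R4 ← R4 + 2·R3
R3 ← R3 − 2·R4
R2 ← R2 − R3
The reduced form has 4 nonzero rows.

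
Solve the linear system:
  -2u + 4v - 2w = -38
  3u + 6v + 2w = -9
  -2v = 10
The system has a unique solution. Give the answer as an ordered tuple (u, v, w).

Form the augmented matrix and row-reduce:
  [ -2   4  -2  |  -38 ]
  [  3   6   2  |   -9 ]
  [  0  -2   0  |   10 ]
Multiply R1 by -1/2.
  [ 1  -2  1  |  19 ]
  [ 3   6  2  |  -9 ]
  [ 0  -2  0  |  10 ]
Subtract 3 times R1 from R2.
  [ 1  -2   1  |   19 ]
  [ 0  12  -1  |  -66 ]
  [ 0  -2   0  |   10 ]
Multiply R2 by 1/12.
  [ 1  -2      1  |     19 ]
  [ 0   1  -1/12  |  -11/2 ]
  [ 0  -2      0  |     10 ]
Add 2 times R2 to R3.
  [ 1  -2      1  |     19 ]
  [ 0   1  -1/12  |  -11/2 ]
  [ 0   0   -1/6  |     -1 ]
Multiply R3 by -6.
  [ 1  -2      1  |     19 ]
  [ 0   1  -1/12  |  -11/2 ]
  [ 0   0      1  |      6 ]
Add 1/12 times R3 to R2.
  [ 1  -2  1  |  19 ]
  [ 0   1  0  |  -5 ]
  [ 0   0  1  |   6 ]
Subtract R3 from R1.
  [ 1  -2  0  |  13 ]
  [ 0   1  0  |  -5 ]
  [ 0   0  1  |   6 ]
Add 2 times R2 to R1.
  [ 1  0  0  |   3 ]
  [ 0  1  0  |  -5 ]
  [ 0  0  1  |   6 ]
Reading off the last column: u = 3, v = -5, w = 6.

(3, -5, 6)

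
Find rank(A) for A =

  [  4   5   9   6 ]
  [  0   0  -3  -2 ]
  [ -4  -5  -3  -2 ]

rank = 2

ρ1 := 1/4·ρ1
ρ3 := ρ3 + 4·ρ1
ρ2 := -1/3·ρ2
ρ3 := ρ3 − 6·ρ2
ρ1 := ρ1 − 9/4·ρ2
The reduced form has 2 nonzero rows.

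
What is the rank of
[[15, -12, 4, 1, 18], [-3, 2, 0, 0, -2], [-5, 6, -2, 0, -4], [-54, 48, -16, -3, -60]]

rank = 4

Multiply ρ1 by 1/15.
  [   1  -4/5  4/15  1/15  6/5 ]
  [  -3     2     0     0   -2 ]
  [  -5     6    -2     0   -4 ]
  [ -54    48   -16    -3  -60 ]
Add 3 times ρ1 to ρ2.
  [   1  -4/5  4/15  1/15  6/5 ]
  [   0  -2/5   4/5   1/5  8/5 ]
  [  -5     6    -2     0   -4 ]
  [ -54    48   -16    -3  -60 ]
Add 5 times ρ1 to ρ3.
  [   1  -4/5  4/15  1/15  6/5 ]
  [   0  -2/5   4/5   1/5  8/5 ]
  [   0     2  -2/3   1/3    2 ]
  [ -54    48   -16    -3  -60 ]
Add 54 times ρ1 to ρ4.
  [ 1  -4/5  4/15  1/15   6/5 ]
  [ 0  -2/5   4/5   1/5   8/5 ]
  [ 0     2  -2/3   1/3     2 ]
  [ 0  24/5  -8/5   3/5  24/5 ]
Multiply ρ2 by -5/2.
  [ 1  -4/5  4/15  1/15   6/5 ]
  [ 0     1    -2  -1/2    -4 ]
  [ 0     2  -2/3   1/3     2 ]
  [ 0  24/5  -8/5   3/5  24/5 ]
Subtract 2 times ρ2 from ρ3.
  [ 1  -4/5  4/15  1/15   6/5 ]
  [ 0     1    -2  -1/2    -4 ]
  [ 0     0  10/3   4/3    10 ]
  [ 0  24/5  -8/5   3/5  24/5 ]
Subtract 24/5 times ρ2 from ρ4.
  [ 1  -4/5  4/15  1/15  6/5 ]
  [ 0     1    -2  -1/2   -4 ]
  [ 0     0  10/3   4/3   10 ]
  [ 0     0     8     3   24 ]
Multiply ρ3 by 3/10.
  [ 1  -4/5  4/15  1/15  6/5 ]
  [ 0     1    -2  -1/2   -4 ]
  [ 0     0     1   2/5    3 ]
  [ 0     0     8     3   24 ]
Subtract 8 times ρ3 from ρ4.
  [ 1  -4/5  4/15  1/15  6/5 ]
  [ 0     1    -2  -1/2   -4 ]
  [ 0     0     1   2/5    3 ]
  [ 0     0     0  -1/5    0 ]
Multiply ρ4 by -5.
  [ 1  -4/5  4/15  1/15  6/5 ]
  [ 0     1    -2  -1/2   -4 ]
  [ 0     0     1   2/5    3 ]
  [ 0     0     0     1    0 ]
Subtract 2/5 times ρ4 from ρ3.
  [ 1  -4/5  4/15  1/15  6/5 ]
  [ 0     1    -2  -1/2   -4 ]
  [ 0     0     1     0    3 ]
  [ 0     0     0     1    0 ]
Add 1/2 times ρ4 to ρ2.
  [ 1  -4/5  4/15  1/15  6/5 ]
  [ 0     1    -2     0   -4 ]
  [ 0     0     1     0    3 ]
  [ 0     0     0     1    0 ]
Subtract 1/15 times ρ4 from ρ1.
  [ 1  -4/5  4/15  0  6/5 ]
  [ 0     1    -2  0   -4 ]
  [ 0     0     1  0    3 ]
  [ 0     0     0  1    0 ]
Add 2 times ρ3 to ρ2.
  [ 1  -4/5  4/15  0  6/5 ]
  [ 0     1     0  0    2 ]
  [ 0     0     1  0    3 ]
  [ 0     0     0  1    0 ]
Subtract 4/15 times ρ3 from ρ1.
  [ 1  -4/5  0  0  2/5 ]
  [ 0     1  0  0    2 ]
  [ 0     0  1  0    3 ]
  [ 0     0  0  1    0 ]
Add 4/5 times ρ2 to ρ1.
  [ 1  0  0  0  2 ]
  [ 0  1  0  0  2 ]
  [ 0  0  1  0  3 ]
  [ 0  0  0  1  0 ]
The reduced form has 4 nonzero rows.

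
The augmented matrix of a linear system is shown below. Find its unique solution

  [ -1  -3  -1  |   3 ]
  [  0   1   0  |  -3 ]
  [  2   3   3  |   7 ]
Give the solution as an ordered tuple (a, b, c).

(2, -3, 4)

Multiply R1 by -1.
  [ 1  3  1  |  -3 ]
  [ 0  1  0  |  -3 ]
  [ 2  3  3  |   7 ]
Subtract 2 times R1 from R3.
  [ 1   3  1  |  -3 ]
  [ 0   1  0  |  -3 ]
  [ 0  -3  1  |  13 ]
Add 3 times R2 to R3.
  [ 1  3  1  |  -3 ]
  [ 0  1  0  |  -3 ]
  [ 0  0  1  |   4 ]
Subtract R3 from R1.
  [ 1  3  0  |  -7 ]
  [ 0  1  0  |  -3 ]
  [ 0  0  1  |   4 ]
Subtract 3 times R2 from R1.
  [ 1  0  0  |   2 ]
  [ 0  1  0  |  -3 ]
  [ 0  0  1  |   4 ]
Reading off the last column: a = 2, b = -3, c = 4.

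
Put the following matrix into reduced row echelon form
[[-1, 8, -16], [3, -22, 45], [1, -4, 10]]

Multiply R1 by -1.
  [ 1   -8  16 ]
  [ 3  -22  45 ]
  [ 1   -4  10 ]
Subtract 3 times R1 from R2.
  [ 1  -8  16 ]
  [ 0   2  -3 ]
  [ 1  -4  10 ]
Subtract R1 from R3.
  [ 1  -8  16 ]
  [ 0   2  -3 ]
  [ 0   4  -6 ]
Multiply R2 by 1/2.
  [ 1  -8    16 ]
  [ 0   1  -3/2 ]
  [ 0   4    -6 ]
Subtract 4 times R2 from R3.
  [ 1  -8    16 ]
  [ 0   1  -3/2 ]
  [ 0   0     0 ]
Add 8 times R2 to R1.
  [ 1  0     4 ]
  [ 0  1  -3/2 ]
  [ 0  0     0 ]

[[1, 0, 4], [0, 1, -3/2], [0, 0, 0]]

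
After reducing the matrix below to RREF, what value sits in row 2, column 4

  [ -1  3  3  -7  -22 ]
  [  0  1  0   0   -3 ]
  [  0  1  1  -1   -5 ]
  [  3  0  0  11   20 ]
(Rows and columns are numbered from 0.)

-1

r1 ← -1·r1
  [ 1  -3  -3   7  22 ]
  [ 0   1   0   0  -3 ]
  [ 0   1   1  -1  -5 ]
  [ 3   0   0  11  20 ]
r4 ← r4 − 3·r1
  [ 1  -3  -3    7   22 ]
  [ 0   1   0    0   -3 ]
  [ 0   1   1   -1   -5 ]
  [ 0   9   9  -10  -46 ]
r3 ← r3 − r2
  [ 1  -3  -3    7   22 ]
  [ 0   1   0    0   -3 ]
  [ 0   0   1   -1   -2 ]
  [ 0   9   9  -10  -46 ]
r4 ← r4 − 9·r2
  [ 1  -3  -3    7   22 ]
  [ 0   1   0    0   -3 ]
  [ 0   0   1   -1   -2 ]
  [ 0   0   9  -10  -19 ]
r4 ← r4 − 9·r3
  [ 1  -3  -3   7  22 ]
  [ 0   1   0   0  -3 ]
  [ 0   0   1  -1  -2 ]
  [ 0   0   0  -1  -1 ]
r4 ← -1·r4
  [ 1  -3  -3   7  22 ]
  [ 0   1   0   0  -3 ]
  [ 0   0   1  -1  -2 ]
  [ 0   0   0   1   1 ]
r3 ← r3 + r4
  [ 1  -3  -3  7  22 ]
  [ 0   1   0  0  -3 ]
  [ 0   0   1  0  -1 ]
  [ 0   0   0  1   1 ]
r1 ← r1 − 7·r4
  [ 1  -3  -3  0  15 ]
  [ 0   1   0  0  -3 ]
  [ 0   0   1  0  -1 ]
  [ 0   0   0  1   1 ]
r1 ← r1 + 3·r3
  [ 1  -3  0  0  12 ]
  [ 0   1  0  0  -3 ]
  [ 0   0  1  0  -1 ]
  [ 0   0  0  1   1 ]
r1 ← r1 + 3·r2
  [ 1  0  0  0   3 ]
  [ 0  1  0  0  -3 ]
  [ 0  0  1  0  -1 ]
  [ 0  0  0  1   1 ]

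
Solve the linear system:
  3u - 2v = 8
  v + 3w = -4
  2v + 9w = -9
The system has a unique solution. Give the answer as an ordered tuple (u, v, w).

Form the augmented matrix and row-reduce:
  [ 3  -2  0  |   8 ]
  [ 0   1  3  |  -4 ]
  [ 0   2  9  |  -9 ]
Multiply ρ1 by 1/3.
  [ 1  -2/3  0  |  8/3 ]
  [ 0     1  3  |   -4 ]
  [ 0     2  9  |   -9 ]
Subtract 2 times ρ2 from ρ3.
  [ 1  -2/3  0  |  8/3 ]
  [ 0     1  3  |   -4 ]
  [ 0     0  3  |   -1 ]
Multiply ρ3 by 1/3.
  [ 1  -2/3  0  |   8/3 ]
  [ 0     1  3  |    -4 ]
  [ 0     0  1  |  -1/3 ]
Subtract 3 times ρ3 from ρ2.
  [ 1  -2/3  0  |   8/3 ]
  [ 0     1  0  |    -3 ]
  [ 0     0  1  |  -1/3 ]
Add 2/3 times ρ2 to ρ1.
  [ 1  0  0  |   2/3 ]
  [ 0  1  0  |    -3 ]
  [ 0  0  1  |  -1/3 ]
Reading off the last column: u = 2/3, v = -3, w = -1/3.

(2/3, -3, -1/3)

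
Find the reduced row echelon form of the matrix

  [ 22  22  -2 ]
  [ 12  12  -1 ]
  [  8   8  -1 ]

[[1, 1, 0], [0, 0, 1], [0, 0, 0]]

R1 ← 1/22·R1
  [  1   1  -1/11 ]
  [ 12  12     -1 ]
  [  8   8     -1 ]
R2 ← R2 − 12·R1
  [ 1  1  -1/11 ]
  [ 0  0   1/11 ]
  [ 8  8     -1 ]
R3 ← R3 − 8·R1
  [ 1  1  -1/11 ]
  [ 0  0   1/11 ]
  [ 0  0  -3/11 ]
R2 ← 11·R2
  [ 1  1  -1/11 ]
  [ 0  0      1 ]
  [ 0  0  -3/11 ]
R3 ← R3 + 3/11·R2
  [ 1  1  -1/11 ]
  [ 0  0      1 ]
  [ 0  0      0 ]
R1 ← R1 + 1/11·R2
  [ 1  1  0 ]
  [ 0  0  1 ]
  [ 0  0  0 ]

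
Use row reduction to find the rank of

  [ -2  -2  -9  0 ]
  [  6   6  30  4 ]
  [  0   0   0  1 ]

R1 := -1/2·R1
  [ 1  1  9/2  0 ]
  [ 6  6   30  4 ]
  [ 0  0    0  1 ]
R2 := R2 − 6·R1
  [ 1  1  9/2  0 ]
  [ 0  0    3  4 ]
  [ 0  0    0  1 ]
R2 := 1/3·R2
  [ 1  1  9/2    0 ]
  [ 0  0    1  4/3 ]
  [ 0  0    0    1 ]
R2 := R2 − 4/3·R3
  [ 1  1  9/2  0 ]
  [ 0  0    1  0 ]
  [ 0  0    0  1 ]
R1 := R1 − 9/2·R2
  [ 1  1  0  0 ]
  [ 0  0  1  0 ]
  [ 0  0  0  1 ]
The reduced form has 3 nonzero rows.

rank = 3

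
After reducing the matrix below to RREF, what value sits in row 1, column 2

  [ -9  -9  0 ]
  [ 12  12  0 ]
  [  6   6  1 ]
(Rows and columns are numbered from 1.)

R1 ← -1/9·R1
  [  1   1  0 ]
  [ 12  12  0 ]
  [  6   6  1 ]
R2 ← R2 − 12·R1
  [ 1  1  0 ]
  [ 0  0  0 ]
  [ 6  6  1 ]
R3 ← R3 − 6·R1
  [ 1  1  0 ]
  [ 0  0  0 ]
  [ 0  0  1 ]
R2 ↔ R3
  [ 1  1  0 ]
  [ 0  0  1 ]
  [ 0  0  0 ]

1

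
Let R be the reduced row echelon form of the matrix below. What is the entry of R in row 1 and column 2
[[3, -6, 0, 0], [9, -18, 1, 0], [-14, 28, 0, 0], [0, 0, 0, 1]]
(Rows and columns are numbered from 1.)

-2

Multiply R1 by 1/3.
  [   1   -2  0  0 ]
  [   9  -18  1  0 ]
  [ -14   28  0  0 ]
  [   0    0  0  1 ]
Subtract 9 times R1 from R2.
  [   1  -2  0  0 ]
  [   0   0  1  0 ]
  [ -14  28  0  0 ]
  [   0   0  0  1 ]
Add 14 times R1 to R3.
  [ 1  -2  0  0 ]
  [ 0   0  1  0 ]
  [ 0   0  0  0 ]
  [ 0   0  0  1 ]
Swap R3 and R4.
  [ 1  -2  0  0 ]
  [ 0   0  1  0 ]
  [ 0   0  0  1 ]
  [ 0   0  0  0 ]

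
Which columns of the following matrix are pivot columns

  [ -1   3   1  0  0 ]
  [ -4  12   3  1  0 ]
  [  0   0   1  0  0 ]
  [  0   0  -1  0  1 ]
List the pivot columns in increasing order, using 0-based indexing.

R1 -> -1·R1
  [  1  -3  -1  0  0 ]
  [ -4  12   3  1  0 ]
  [  0   0   1  0  0 ]
  [  0   0  -1  0  1 ]
R2 -> R2 + 4·R1
  [ 1  -3  -1  0  0 ]
  [ 0   0  -1  1  0 ]
  [ 0   0   1  0  0 ]
  [ 0   0  -1  0  1 ]
R2 -> -1·R2
  [ 1  -3  -1   0  0 ]
  [ 0   0   1  -1  0 ]
  [ 0   0   1   0  0 ]
  [ 0   0  -1   0  1 ]
R3 -> R3 − R2
  [ 1  -3  -1   0  0 ]
  [ 0   0   1  -1  0 ]
  [ 0   0   0   1  0 ]
  [ 0   0  -1   0  1 ]
R4 -> R4 + R2
  [ 1  -3  -1   0  0 ]
  [ 0   0   1  -1  0 ]
  [ 0   0   0   1  0 ]
  [ 0   0   0  -1  1 ]
R4 -> R4 + R3
  [ 1  -3  -1   0  0 ]
  [ 0   0   1  -1  0 ]
  [ 0   0   0   1  0 ]
  [ 0   0   0   0  1 ]
R2 -> R2 + R3
  [ 1  -3  -1  0  0 ]
  [ 0   0   1  0  0 ]
  [ 0   0   0  1  0 ]
  [ 0   0   0  0  1 ]
R1 -> R1 + R2
  [ 1  -3  0  0  0 ]
  [ 0   0  1  0  0 ]
  [ 0   0  0  1  0 ]
  [ 0   0  0  0  1 ]
Pivot columns are the columns containing a leading 1.

0, 2, 3, 4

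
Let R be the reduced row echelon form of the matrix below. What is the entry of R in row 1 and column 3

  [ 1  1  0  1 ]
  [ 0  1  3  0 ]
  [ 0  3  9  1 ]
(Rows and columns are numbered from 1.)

ρ3 → ρ3 − 3·ρ2
  [ 1  1  0  1 ]
  [ 0  1  3  0 ]
  [ 0  0  0  1 ]
ρ1 → ρ1 − ρ3
  [ 1  1  0  0 ]
  [ 0  1  3  0 ]
  [ 0  0  0  1 ]
ρ1 → ρ1 − ρ2
  [ 1  0  -3  0 ]
  [ 0  1   3  0 ]
  [ 0  0   0  1 ]

-3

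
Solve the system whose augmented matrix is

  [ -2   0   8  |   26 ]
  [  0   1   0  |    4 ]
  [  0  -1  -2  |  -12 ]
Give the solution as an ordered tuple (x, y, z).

(3, 4, 4)

r1 ← -1/2·r1
  [ 1   0  -4  |  -13 ]
  [ 0   1   0  |    4 ]
  [ 0  -1  -2  |  -12 ]
r3 ← r3 + r2
  [ 1  0  -4  |  -13 ]
  [ 0  1   0  |    4 ]
  [ 0  0  -2  |   -8 ]
r3 ← -1/2·r3
  [ 1  0  -4  |  -13 ]
  [ 0  1   0  |    4 ]
  [ 0  0   1  |    4 ]
r1 ← r1 + 4·r3
  [ 1  0  0  |  3 ]
  [ 0  1  0  |  4 ]
  [ 0  0  1  |  4 ]
Reading off the last column: x = 3, y = 4, z = 4.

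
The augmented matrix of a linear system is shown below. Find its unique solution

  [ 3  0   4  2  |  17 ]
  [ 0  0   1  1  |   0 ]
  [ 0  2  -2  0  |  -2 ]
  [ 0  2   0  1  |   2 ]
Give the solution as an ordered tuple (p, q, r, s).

r1 → 1/3·r1
  [ 1  0  4/3  2/3  |  17/3 ]
  [ 0  0    1    1  |     0 ]
  [ 0  2   -2    0  |    -2 ]
  [ 0  2    0    1  |     2 ]
r2 <=> r3
  [ 1  0  4/3  2/3  |  17/3 ]
  [ 0  2   -2    0  |    -2 ]
  [ 0  0    1    1  |     0 ]
  [ 0  2    0    1  |     2 ]
r2 → 1/2·r2
  [ 1  0  4/3  2/3  |  17/3 ]
  [ 0  1   -1    0  |    -1 ]
  [ 0  0    1    1  |     0 ]
  [ 0  2    0    1  |     2 ]
r4 → r4 − 2·r2
  [ 1  0  4/3  2/3  |  17/3 ]
  [ 0  1   -1    0  |    -1 ]
  [ 0  0    1    1  |     0 ]
  [ 0  0    2    1  |     4 ]
r4 → r4 − 2·r3
  [ 1  0  4/3  2/3  |  17/3 ]
  [ 0  1   -1    0  |    -1 ]
  [ 0  0    1    1  |     0 ]
  [ 0  0    0   -1  |     4 ]
r4 → -1·r4
  [ 1  0  4/3  2/3  |  17/3 ]
  [ 0  1   -1    0  |    -1 ]
  [ 0  0    1    1  |     0 ]
  [ 0  0    0    1  |    -4 ]
r3 → r3 − r4
  [ 1  0  4/3  2/3  |  17/3 ]
  [ 0  1   -1    0  |    -1 ]
  [ 0  0    1    0  |     4 ]
  [ 0  0    0    1  |    -4 ]
r1 → r1 − 2/3·r4
  [ 1  0  4/3  0  |  25/3 ]
  [ 0  1   -1  0  |    -1 ]
  [ 0  0    1  0  |     4 ]
  [ 0  0    0  1  |    -4 ]
r2 → r2 + r3
  [ 1  0  4/3  0  |  25/3 ]
  [ 0  1    0  0  |     3 ]
  [ 0  0    1  0  |     4 ]
  [ 0  0    0  1  |    -4 ]
r1 → r1 − 4/3·r3
  [ 1  0  0  0  |   3 ]
  [ 0  1  0  0  |   3 ]
  [ 0  0  1  0  |   4 ]
  [ 0  0  0  1  |  -4 ]
Reading off the last column: p = 3, q = 3, r = 4, s = -4.

(3, 3, 4, -4)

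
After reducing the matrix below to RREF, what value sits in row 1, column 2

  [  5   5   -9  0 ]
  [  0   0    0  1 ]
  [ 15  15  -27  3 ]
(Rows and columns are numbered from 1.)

Multiply r1 by 1/5.
Subtract 15 times r1 from r3.
Subtract 3 times r2 from r3.

1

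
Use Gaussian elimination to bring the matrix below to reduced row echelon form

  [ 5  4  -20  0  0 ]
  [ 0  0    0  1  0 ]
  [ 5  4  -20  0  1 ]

[[1, 4/5, -4, 0, 0], [0, 0, 0, 1, 0], [0, 0, 0, 0, 1]]

Multiply ρ1 by 1/5.
Subtract 5 times ρ1 from ρ3.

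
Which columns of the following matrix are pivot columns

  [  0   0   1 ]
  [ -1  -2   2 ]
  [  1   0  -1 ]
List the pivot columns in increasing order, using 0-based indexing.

ρ1 ↔ ρ2
ρ1 ← -1·ρ1
ρ3 ← ρ3 − ρ1
ρ2 ↔ ρ3
ρ2 ← -1/2·ρ2
ρ2 ← ρ2 + 1/2·ρ3
ρ1 ← ρ1 + 2·ρ3
ρ1 ← ρ1 − 2·ρ2
Pivot columns are the columns containing a leading 1.

0, 1, 2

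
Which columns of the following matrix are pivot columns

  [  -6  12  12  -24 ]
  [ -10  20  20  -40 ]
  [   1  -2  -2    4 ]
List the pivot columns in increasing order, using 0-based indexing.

ρ1 ← -1/6·ρ1
ρ2 ← ρ2 + 10·ρ1
ρ3 ← ρ3 − ρ1
Pivot columns are the columns containing a leading 1.

0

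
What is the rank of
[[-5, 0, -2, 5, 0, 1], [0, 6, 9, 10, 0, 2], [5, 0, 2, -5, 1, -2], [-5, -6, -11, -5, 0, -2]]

ρ1 -> -1/5·ρ1
ρ3 -> ρ3 − 5·ρ1
ρ4 -> ρ4 + 5·ρ1
ρ2 -> 1/6·ρ2
ρ4 -> ρ4 + 6·ρ2
ρ4 -> -1·ρ4
ρ3 -> ρ3 + ρ4
ρ2 -> ρ2 − 1/3·ρ4
ρ1 -> ρ1 + 1/5·ρ4
The reduced form has 4 nonzero rows.

rank = 4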